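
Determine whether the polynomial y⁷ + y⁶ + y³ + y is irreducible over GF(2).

Write f(y) = y⁷ + y⁶ + y³ + y.
Check for roots in GF(2): f(0) = 0 → root; f(1) = 0 → root.
f(0) = 0, so (y) divides f(y); f is reducible.

No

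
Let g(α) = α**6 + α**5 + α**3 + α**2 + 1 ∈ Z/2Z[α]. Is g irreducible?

Yes

Check for roots in Z/2Z: g(0) = 1; g(1) = 1.
No roots, so no linear factors.
Monic irreducibles of degree 2 over GF(2): α**2 + α + 1.
None of them divide g (all give nonzero remainder).
Monic irreducibles of degree 3 over GF(2): α**3 + α + 1, α**3 + α**2 + 1.
None of them divide g (all give nonzero remainder).
No irreducible factor of degree ≤ 3 exists, so g is irreducible over GF(2).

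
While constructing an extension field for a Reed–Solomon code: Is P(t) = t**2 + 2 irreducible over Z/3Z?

Check for roots in Z/3Z: P(0) = 2; P(1) = 0 → root; P(2) = 0 → root.
P(1) = 0, so (t − 1) divides P(t); P is reducible.

No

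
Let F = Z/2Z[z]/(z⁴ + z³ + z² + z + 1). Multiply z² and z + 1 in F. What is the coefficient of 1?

0

Multiply in Z/2Z[z]: (z²)·(z + 1) = z³ + z².
Reduced: z³ + z².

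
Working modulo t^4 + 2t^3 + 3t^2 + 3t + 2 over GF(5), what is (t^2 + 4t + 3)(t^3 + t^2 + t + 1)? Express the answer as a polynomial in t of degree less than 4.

Multiply in GF(5)[t]: (t^2 + 4t + 3)·(t^3 + t^2 + t + 1) = t^5 + 3t^3 + 3t^2 + 2t + 3.
Reduce using t^4 ≡ 3t^3 + 2t^2 + 2t + 3 (mod t^4 + 2t^3 + 3t^2 + 3t + 2).
Reduced: 4t^3 + t^2 + t + 2.

4t^3 + t^2 + t + 2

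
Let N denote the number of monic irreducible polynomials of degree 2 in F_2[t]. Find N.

1

By the necklace-counting formula, N_2(2) = (1/2) Σ_{d|2} μ(2/d)·2^d.
Divisors of 2: 1, 2; μ(2/d) for each: -1, 1.
Σ = − 2^1 + 2^2 = 2.
N = 2/2 = 1.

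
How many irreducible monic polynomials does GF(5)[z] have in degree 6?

2580

Gauss's count: N_{5}(6) = (1/6) Σ_{d|6} μ(6/d)·5^d.
Divisors of 6: 1, 2, 3, 6; μ(6/d) for each: 1, -1, -1, 1.
Σ = 5^1 − 5^2 − 5^3 + 5^6 = 15480.
N = 15480/6 = 2580.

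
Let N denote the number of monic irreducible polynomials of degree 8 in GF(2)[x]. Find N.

Gauss's count: N_{2}(8) = (1/8) Σ_{d|8} μ(8/d)·2^d.
Divisors of 8: 1, 2, 4, 8; μ(8/d) for each: 0, 0, -1, 1.
Σ = − 2^4 + 2^8 = 240.
N = 240/8 = 30.

30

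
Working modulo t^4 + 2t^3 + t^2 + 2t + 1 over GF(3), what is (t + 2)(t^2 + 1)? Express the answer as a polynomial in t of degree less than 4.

Multiply in GF(3)[t]: (t + 2)·(t^2 + 1) = t^3 + 2t^2 + t + 2.
Reduced: t^3 + 2t^2 + t + 2.

t^3 + 2t^2 + t + 2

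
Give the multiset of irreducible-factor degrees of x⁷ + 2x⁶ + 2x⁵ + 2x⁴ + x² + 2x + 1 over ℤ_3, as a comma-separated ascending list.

Write f(x) = x⁷ + 2x⁶ + 2x⁵ + 2x⁴ + x² + 2x + 1.
Roots in ℤ_3: f(0) = 1; f(1) = 2; f(2) = 1.
Complete factorization: f(x) = (x² + 1)·(x² + 2x + 2)·(x³ + 2x + 2).
Factor degrees with multiplicity: 2 + 2 + 3 = 7.

2, 2, 3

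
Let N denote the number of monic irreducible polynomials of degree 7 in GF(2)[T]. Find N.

18

The number of monic irreducibles of degree 7 over GF(2) is (1/7)·Σ_{d∣7} μ(7/d) 2^d.
Divisors of 7: 1, 7; μ(7/d) for each: -1, 1.
Σ = − 2^1 + 2^7 = 126.
N = 126/7 = 18.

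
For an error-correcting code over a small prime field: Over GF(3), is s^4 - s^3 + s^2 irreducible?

No

Write h(s) = s^4 - s^3 + s^2.
Check for roots in GF(3): h(0) = 0 → root; h(1) = 1; h(2) = 0 → root.
h(0) = 0, so (s) divides h(s); h is reducible.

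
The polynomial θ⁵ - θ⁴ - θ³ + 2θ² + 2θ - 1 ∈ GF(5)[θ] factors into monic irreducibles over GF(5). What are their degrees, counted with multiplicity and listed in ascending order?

5

Write f(θ) = θ⁵ - θ⁴ - θ³ + 2θ² + 2θ - 1.
Roots in GF(5): f(0) = 4; f(1) = 2; f(2) = 4; f(3) = 3; f(4) = 3.
Complete factorization: f(θ) = (θ⁵ - θ⁴ - θ³ + 2θ² + 2θ - 1).
Factor degrees with multiplicity: 5 = 5.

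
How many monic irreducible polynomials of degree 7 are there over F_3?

Gauss's count: N_{3}(7) = (1/7) Σ_{d|7} μ(7/d)·3^d.
Divisors of 7: 1, 7; μ(7/d) for each: -1, 1.
Σ = − 3^1 + 3^7 = 2184.
N = 2184/7 = 312.

312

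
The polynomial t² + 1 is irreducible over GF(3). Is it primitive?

No

Write f(t) = t² + 1.
|GF(3^2)^×| = 3^2 − 1 = 8. Prime factorization: 8 = 2^3.
f is primitive ⇔ t has order 8 in GF(3)[t]/(f), i.e. t^(8/q) ≠ 1 for each prime q | 8.
t^(4) mod f = 1
Since t^(4) = 1, the order of t divides 4 < 8; not primitive.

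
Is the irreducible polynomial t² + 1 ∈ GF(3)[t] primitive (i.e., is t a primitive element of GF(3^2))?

No

Write f(t) = t² + 1.
|GF(3^2)^×| = 3^2 − 1 = 8. Prime factorization: 8 = 2^3.
f is primitive ⇔ t has order 8 in GF(3)[t]/(f), i.e. t^(8/q) ≠ 1 for each prime q | 8.
t^(4) mod f = 1
Since t^(4) = 1, the order of t divides 4 < 8; not primitive.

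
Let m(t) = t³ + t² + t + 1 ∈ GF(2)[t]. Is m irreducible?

Check for roots in GF(2): m(0) = 1; m(1) = 0 → root.
m(1) = 0, so (t − 1) divides m(t); m is reducible.

No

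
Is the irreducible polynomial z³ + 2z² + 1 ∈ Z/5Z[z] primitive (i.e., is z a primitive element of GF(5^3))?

Write f(z) = z³ + 2z² + 1.
|GF(5^3)^×| = 5^3 − 1 = 124. Prime factorization: 124 = 2^2·31.
f is primitive ⇔ z has order 124 in GF(5)[z]/(f), i.e. z^(124/q) ≠ 1 for each prime q | 124.
z^(62) mod f = 1
z^(4) mod f = 4z² + 4z + 2.
Since z^(62) = 1, the order of z divides 62 < 124; not primitive.

No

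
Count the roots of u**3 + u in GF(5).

Write P(u) = u**3 + u.
Evaluate at each of the 5 elements of GF(5):
P(0) = 0 → root; P(1) = 2; P(2) = 0 → root; P(3) = 0 → root; P(4) = 3.
Roots: {0, 2, 3}.

3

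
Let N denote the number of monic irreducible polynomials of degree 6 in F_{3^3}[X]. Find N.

By the necklace-counting formula, N_27(6) = (1/6) Σ_{d|6} μ(6/d)·27^d.
Divisors of 6: 1, 2, 3, 6; μ(6/d) for each: 1, -1, -1, 1.
Σ = 27^1 − 27^2 − 27^3 + 27^6 = 387400104.
N = 387400104/6 = 64566684.

64566684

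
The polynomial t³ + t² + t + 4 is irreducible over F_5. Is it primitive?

No

Write f(t) = t³ + t² + t + 4.
|GF(5^3)^×| = 5^3 − 1 = 124. Prime factorization: 124 = 2^2·31.
f is primitive ⇔ t has order 124 in GF(5)[t]/(f), i.e. t^(124/q) ≠ 1 for each prime q | 124.
t^(62) mod f = 1
t^(4) mod f = 2t + 4.
Since t^(62) = 1, the order of t divides 62 < 124; not primitive.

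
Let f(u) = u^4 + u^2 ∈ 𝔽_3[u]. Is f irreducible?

Check for roots in 𝔽_3: f(0) = 0 → root; f(1) = 2; f(2) = 2.
f(0) = 0, so (u) divides f(u); f is reducible.

No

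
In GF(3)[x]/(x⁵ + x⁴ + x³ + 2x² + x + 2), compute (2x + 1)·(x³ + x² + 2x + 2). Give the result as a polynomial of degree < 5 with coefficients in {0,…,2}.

2x^4 + 2x^2 + 2

Multiply in GF(3)[x]: (2x + 1)·(x³ + x² + 2x + 2) = 2x⁴ + 2x² + 2.
Reduced: 2x⁴ + 2x² + 2.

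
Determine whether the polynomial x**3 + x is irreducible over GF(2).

Write h(x) = x**3 + x.
Check for roots in GF(2): h(0) = 0 → root; h(1) = 0 → root.
h(0) = 0, so (x) divides h(x); h is reducible.

No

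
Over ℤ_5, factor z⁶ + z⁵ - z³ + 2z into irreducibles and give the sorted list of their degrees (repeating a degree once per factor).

Write h(z) = z⁶ + z⁵ - z³ + 2z.
Roots in ℤ_5: h(0) = 0 → root; h(1) = 3; h(2) = 2; h(3) = 1; h(4) = 4.
Linear factors from roots: (z).
Complete factorization: h(z) = (z)·(z² + 2z - 2)·(z³ - z² - z - 1).
Factor degrees with multiplicity: 1 + 2 + 3 = 6.

1, 2, 3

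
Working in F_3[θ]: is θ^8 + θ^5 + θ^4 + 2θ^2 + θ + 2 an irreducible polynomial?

Yes

Write m(θ) = θ^8 + θ^5 + θ^4 + 2θ^2 + θ + 2.
Check for roots in F_3: m(0) = 2; m(1) = 2; m(2) = 1.
No roots, so no linear factors.
Monic irreducibles of degree 2 over GF(3): θ^2 + 1, θ^2 + θ + 2, θ^2 + 2θ + 2.
None of them divide m (all give nonzero remainder).
Degree-3 irreducible divisors: test the 8 monic irreducibles of degree 3 over GF(3).
None of them divide m (all give nonzero remainder).
Degree-4 irreducible divisors: test the 18 monic irreducibles of degree 4 over GF(3).
None of them divide m (all give nonzero remainder).
No irreducible factor of degree ≤ 4 exists, so m is irreducible over GF(3).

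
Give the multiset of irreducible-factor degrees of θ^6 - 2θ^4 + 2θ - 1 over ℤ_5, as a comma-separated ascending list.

Write h(θ) = θ^6 - 2θ^4 + 2θ - 1.
Roots in ℤ_5: h(0) = 4; h(1) = 0 → root; h(2) = 0 → root; h(3) = 2; h(4) = 1.
Linear factors from roots: (θ - 1), (θ - 2).
Complete factorization: h(θ) = (θ - 2)^2·(θ - 1)^2·(θ^2 + θ + 1).
Factor degrees with multiplicity: 1 + 1 + 1 + 1 + 2 = 6.

1, 1, 1, 1, 2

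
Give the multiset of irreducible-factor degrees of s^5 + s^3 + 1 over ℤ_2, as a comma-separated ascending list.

Write g(s) = s^5 + s^3 + 1.
Roots in ℤ_2: g(0) = 1; g(1) = 1.
Complete factorization: g(s) = (s^5 + s^3 + 1).
Factor degrees with multiplicity: 5 = 5.

5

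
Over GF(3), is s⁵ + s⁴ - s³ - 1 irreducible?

Write m(s) = s⁵ + s⁴ - s³ - 1.
Check for roots in GF(3): m(0) = 2; m(1) = 0 → root; m(2) = 0 → root.
m(1) = 0, so (s − 1) divides m(s); m is reducible.

No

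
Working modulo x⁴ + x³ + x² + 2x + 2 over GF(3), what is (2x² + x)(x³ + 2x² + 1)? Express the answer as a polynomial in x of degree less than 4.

x^2

Multiply in GF(3)[x]: (2x² + x)·(x³ + 2x² + 1) = 2x⁵ + 2x⁴ + 2x³ + 2x² + x.
Reduce using x⁴ ≡ 2x³ + 2x² + x + 1 (mod x⁴ + x³ + x² + 2x + 2).
Reduced: x².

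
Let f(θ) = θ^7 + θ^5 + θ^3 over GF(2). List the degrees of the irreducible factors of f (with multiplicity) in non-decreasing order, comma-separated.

1, 1, 1, 2, 2

Roots in GF(2): f(0) = 0 → root; f(1) = 1.
Linear factors from roots: (θ).
Complete factorization: f(θ) = (θ)^3·(θ^2 + θ + 1)^2.
Factor degrees with multiplicity: 1 + 1 + 1 + 2 + 2 = 7.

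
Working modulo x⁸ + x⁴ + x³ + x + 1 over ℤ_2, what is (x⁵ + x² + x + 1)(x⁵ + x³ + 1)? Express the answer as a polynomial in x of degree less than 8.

x^7 + x^3

Multiply in ℤ_2[x]: (x⁵ + x² + x + 1)·(x⁵ + x³ + 1) = x¹⁰ + x⁸ + x⁷ + x⁶ + x⁵ + x⁴ + x³ + x² + x + 1.
Reduce using x⁸ ≡ x⁴ + x³ + x + 1 (mod x⁸ + x⁴ + x³ + x + 1).
Reduced: x⁷ + x³.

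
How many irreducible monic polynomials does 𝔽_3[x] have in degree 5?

48

Gauss's count: N_{3}(5) = (1/5) Σ_{d|5} μ(5/d)·3^d.
Divisors of 5: 1, 5; μ(5/d) for each: -1, 1.
Σ = − 3^1 + 3^5 = 240.
N = 240/5 = 48.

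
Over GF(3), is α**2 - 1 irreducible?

Write h(α) = α**2 - 1.
Check for roots in GF(3): h(0) = 2; h(1) = 0 → root; h(2) = 0 → root.
h(1) = 0, so (α − 1) divides h(α); h is reducible.

No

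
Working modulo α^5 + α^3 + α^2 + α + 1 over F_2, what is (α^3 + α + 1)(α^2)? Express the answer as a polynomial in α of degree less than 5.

Multiply in F_2[α]: (α^3 + α + 1)·(α^2) = α^5 + α^3 + α^2.
Reduce using α^5 ≡ α^3 + α^2 + α + 1 (mod α^5 + α^3 + α^2 + α + 1).
Reduced: α + 1.

α + 1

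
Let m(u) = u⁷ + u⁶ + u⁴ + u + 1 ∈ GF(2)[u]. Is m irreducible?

Check for roots in GF(2): m(0) = 1; m(1) = 1.
No roots, so no linear factors.
Monic irreducibles of degree 2 over GF(2): u² + u + 1.
None of them divide m (all give nonzero remainder).
Monic irreducibles of degree 3 over GF(2): u³ + u + 1, u³ + u² + 1.
None of them divide m (all give nonzero remainder).
No irreducible factor of degree ≤ 3 exists, so m is irreducible over GF(2).

Yes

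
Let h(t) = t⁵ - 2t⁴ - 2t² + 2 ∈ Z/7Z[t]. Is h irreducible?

No

Check for roots in Z/7Z: h(0) = 2; h(1) = 6; h(2) = 1; h(3) = 2; h(4) = 6; h(5) = 0 → root; h(6) = 4.
h(5) = 0, so (t − 5) divides h(t); h is reducible.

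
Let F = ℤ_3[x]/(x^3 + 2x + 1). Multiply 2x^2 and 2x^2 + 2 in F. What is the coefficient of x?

Multiply in ℤ_3[x]: (2x^2)·(2x^2 + 2) = x^4 + x^2.
Reduce using x^3 ≡ x + 2 (mod x^3 + 2x + 1).
Reduced: 2x^2 + 2x.

2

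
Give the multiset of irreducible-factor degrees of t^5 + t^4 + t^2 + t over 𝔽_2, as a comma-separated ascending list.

Write f(t) = t^5 + t^4 + t^2 + t.
Roots in 𝔽_2: f(0) = 0 → root; f(1) = 0 → root.
Linear factors from roots: (t), (t + 1).
Complete factorization: f(t) = (t)·(t + 1)^2·(t^2 + t + 1).
Factor degrees with multiplicity: 1 + 1 + 1 + 2 = 5.

1, 1, 1, 2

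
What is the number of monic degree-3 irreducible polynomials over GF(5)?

Gauss's count: N_{5}(3) = (1/3) Σ_{d|3} μ(3/d)·5^d.
Divisors of 3: 1, 3; μ(3/d) for each: -1, 1.
Σ = − 5^1 + 5^3 = 120.
N = 120/3 = 40.

40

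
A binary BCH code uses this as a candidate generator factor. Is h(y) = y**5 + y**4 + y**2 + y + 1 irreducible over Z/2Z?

Yes

Check for roots in Z/2Z: h(0) = 1; h(1) = 1.
No roots, so no linear factors.
Monic irreducibles of degree 2 over GF(2): y**2 + y + 1.
None of them divide h (all give nonzero remainder).
No irreducible factor of degree ≤ 2 exists, so h is irreducible over GF(2).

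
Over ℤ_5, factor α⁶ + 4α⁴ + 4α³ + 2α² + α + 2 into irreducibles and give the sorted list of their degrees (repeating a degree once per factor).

6

Write f(α) = α⁶ + 4α⁴ + 4α³ + 2α² + α + 2.
Roots in ℤ_5: f(0) = 2; f(1) = 4; f(2) = 2; f(3) = 4; f(4) = 4.
Complete factorization: f(α) = (α⁶ + 4α⁴ + 4α³ + 2α² + α + 2).
Factor degrees with multiplicity: 6 = 6.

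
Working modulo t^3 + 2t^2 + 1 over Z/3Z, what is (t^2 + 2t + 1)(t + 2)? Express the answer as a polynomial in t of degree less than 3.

Multiply in Z/3Z[t]: (t^2 + 2t + 1)·(t + 2) = t^3 + t^2 + 2t + 2.
Reduce using t^3 ≡ t^2 + 2 (mod t^3 + 2t^2 + 1).
Reduced: 2t^2 + 2t + 1.

2t^2 + 2t + 1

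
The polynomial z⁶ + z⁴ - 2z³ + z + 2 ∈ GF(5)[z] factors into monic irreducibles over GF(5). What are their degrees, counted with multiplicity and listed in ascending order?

Write g(z) = z⁶ + z⁴ - 2z³ + z + 2.
Roots in GF(5): g(0) = 2; g(1) = 3; g(2) = 3; g(3) = 1; g(4) = 0 → root.
Linear factors from roots: (z + 1).
Complete factorization: g(z) = (z + 1)^2·(z² - z + 1)·(z² - z + 2).
Factor degrees with multiplicity: 1 + 1 + 2 + 2 = 6.

1, 1, 2, 2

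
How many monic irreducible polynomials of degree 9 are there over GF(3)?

2184

By the necklace-counting formula, N_3(9) = (1/9) Σ_{d|9} μ(9/d)·3^d.
Divisors of 9: 1, 3, 9; μ(9/d) for each: 0, -1, 1.
Σ = − 3^3 + 3^9 = 19656.
N = 19656/9 = 2184.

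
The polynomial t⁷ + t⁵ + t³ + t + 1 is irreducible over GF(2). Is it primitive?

Write f(t) = t⁷ + t⁵ + t³ + t + 1.
|GF(2^7)^×| = 2^7 − 1 = 127. Prime factorization: 127 = 127.
f is primitive ⇔ t has order 127 in GF(2)[t]/(f), i.e. t^(127/q) ≠ 1 for each prime q | 127.
t^(1) mod f = t.
None equal 1, so t has full order 127; f is primitive.

Yes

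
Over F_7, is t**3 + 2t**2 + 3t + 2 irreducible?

Write h(t) = t**3 + 2t**2 + 3t + 2.
Check for roots in F_7: h(0) = 2; h(1) = 1; h(2) = 3; h(3) = 0 → root; h(4) = 5; h(5) = 3; h(6) = 0 → root.
h(3) = 0, so (t − 3) divides h(t); h is reducible.

No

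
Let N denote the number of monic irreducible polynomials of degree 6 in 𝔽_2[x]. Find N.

The number of monic irreducibles of degree 6 over GF(2) is (1/6)·Σ_{d∣6} μ(6/d) 2^d.
Divisors of 6: 1, 2, 3, 6; μ(6/d) for each: 1, -1, -1, 1.
Σ = 2^1 − 2^2 − 2^3 + 2^6 = 54.
N = 54/6 = 9.

9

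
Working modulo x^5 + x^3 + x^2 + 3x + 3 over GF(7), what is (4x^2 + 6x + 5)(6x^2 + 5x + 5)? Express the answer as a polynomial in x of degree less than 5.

3x^4 + 3x^2 + 6x + 4

Multiply in GF(7)[x]: (4x^2 + 6x + 5)·(6x^2 + 5x + 5) = 3x^4 + 3x^2 + 6x + 4.
Reduced: 3x^4 + 3x^2 + 6x + 4.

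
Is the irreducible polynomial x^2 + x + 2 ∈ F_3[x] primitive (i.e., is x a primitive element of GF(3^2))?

Yes

Write f(x) = x^2 + x + 2.
|GF(3^2)^×| = 3^2 − 1 = 8. Prime factorization: 8 = 2^3.
f is primitive ⇔ x has order 8 in GF(3)[x]/(f), i.e. x^(8/q) ≠ 1 for each prime q | 8.
x^(4) mod f = 2.
None equal 1, so x has full order 8; f is primitive.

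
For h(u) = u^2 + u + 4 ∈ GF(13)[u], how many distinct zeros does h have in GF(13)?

Evaluate at each of the 13 elements of GF(13):
h(0) = 4; h(1) = 6; h(2) = 10; h(3) = 3; h(4) = 11; h(5) = 8; h(6) = 7; h(7) = 8; h(8) = 11; h(9) = 3; h(10) = 10; h(11) = 6; h(12) = 4.
No element is a root.

0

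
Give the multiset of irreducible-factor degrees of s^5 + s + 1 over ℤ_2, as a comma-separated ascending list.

2, 3

Write g(s) = s^5 + s + 1.
Roots in ℤ_2: g(0) = 1; g(1) = 1.
Complete factorization: g(s) = (s^2 + s + 1)·(s^3 + s^2 + 1).
Factor degrees with multiplicity: 2 + 3 = 5.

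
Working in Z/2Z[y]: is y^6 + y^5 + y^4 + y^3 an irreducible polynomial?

Write f(y) = y^6 + y^5 + y^4 + y^3.
Check for roots in Z/2Z: f(0) = 0 → root; f(1) = 0 → root.
f(0) = 0, so (y) divides f(y); f is reducible.

No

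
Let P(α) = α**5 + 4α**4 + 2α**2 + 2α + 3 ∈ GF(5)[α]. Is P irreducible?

Yes

Check for roots in GF(5): P(0) = 3; P(1) = 2; P(2) = 1; P(3) = 4; P(4) = 1.
No roots, so no linear factors.
Degree-2 irreducible divisors: test the 10 monic irreducibles of degree 2 over GF(5).
None of them divide P (all give nonzero remainder).
No irreducible factor of degree ≤ 2 exists, so P is irreducible over GF(5).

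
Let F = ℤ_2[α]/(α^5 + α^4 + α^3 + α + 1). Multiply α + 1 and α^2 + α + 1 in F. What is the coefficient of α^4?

0

Multiply in ℤ_2[α]: (α + 1)·(α^2 + α + 1) = α^3 + 1.
Reduced: α^3 + 1.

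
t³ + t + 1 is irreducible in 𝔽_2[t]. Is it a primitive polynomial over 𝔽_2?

Yes

Write f(t) = t³ + t + 1.
|GF(2^3)^×| = 2^3 − 1 = 7. Prime factorization: 7 = 7.
f is primitive ⇔ t has order 7 in GF(2)[t]/(f), i.e. t^(7/q) ≠ 1 for each prime q | 7.
t^(1) mod f = t.
None equal 1, so t has full order 7; f is primitive.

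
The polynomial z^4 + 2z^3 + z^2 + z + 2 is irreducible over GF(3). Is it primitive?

Yes

Write f(z) = z^4 + 2z^3 + z^2 + z + 2.
|GF(3^4)^×| = 3^4 − 1 = 80. Prime factorization: 80 = 2^4·5.
f is primitive ⇔ z has order 80 in GF(3)[z]/(f), i.e. z^(80/q) ≠ 1 for each prime q | 80.
z^(40) mod f = 2.
z^(16) mod f = z^3 + 1.
None equal 1, so z has full order 80; f is primitive.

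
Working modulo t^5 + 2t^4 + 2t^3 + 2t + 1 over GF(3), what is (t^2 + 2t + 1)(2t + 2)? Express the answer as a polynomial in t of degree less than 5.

Multiply in GF(3)[t]: (t^2 + 2t + 1)·(2t + 2) = 2t^3 + 2.
Reduced: 2t^3 + 2.

2t^3 + 2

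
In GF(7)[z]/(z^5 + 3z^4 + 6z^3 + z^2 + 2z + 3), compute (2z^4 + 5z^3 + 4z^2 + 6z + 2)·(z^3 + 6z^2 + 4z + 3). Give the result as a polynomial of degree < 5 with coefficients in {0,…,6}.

4z^4 + 2z^3 + 2z^2 + 6z + 1

Multiply in GF(7)[z]: (2z^4 + 5z^3 + 4z^2 + 6z + 2)·(z^3 + 6z^2 + 4z + 3) = 2z^7 + 3z^6 + 6z^3 + 6z^2 + 5z + 6.
Reduce using z^5 ≡ 4z^4 + z^3 + 6z^2 + 5z + 4 (mod z^5 + 3z^4 + 6z^3 + z^2 + 2z + 3).
Reduced: 4z^4 + 2z^3 + 2z^2 + 6z + 1.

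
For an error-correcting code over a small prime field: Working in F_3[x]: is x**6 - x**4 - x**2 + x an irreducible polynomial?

Write f(x) = x**6 - x**4 - x**2 + x.
Check for roots in F_3: f(0) = 0 → root; f(1) = 0 → root; f(2) = 1.
f(0) = 0, so (x) divides f(x); f is reducible.

No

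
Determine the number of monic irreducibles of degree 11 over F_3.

By the necklace-counting formula, N_3(11) = (1/11) Σ_{d|11} μ(11/d)·3^d.
Divisors of 11: 1, 11; μ(11/d) for each: -1, 1.
Σ = − 3^1 + 3^11 = 177144.
N = 177144/11 = 16104.

16104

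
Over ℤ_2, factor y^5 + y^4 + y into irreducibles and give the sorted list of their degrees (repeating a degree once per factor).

1, 4

Write f(y) = y^5 + y^4 + y.
Roots in ℤ_2: f(0) = 0 → root; f(1) = 1.
Linear factors from roots: (y).
Complete factorization: f(y) = (y)·(y^4 + y^3 + 1).
Factor degrees with multiplicity: 1 + 4 = 5.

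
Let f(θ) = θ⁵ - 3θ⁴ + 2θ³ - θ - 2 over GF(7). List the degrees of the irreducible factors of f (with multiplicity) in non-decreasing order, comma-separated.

Linear factors from roots: (θ - 3), (θ + 3), (θ + 1).
Complete factorization: f(θ) = (θ + 1)·(θ + 3)·(θ - 3)·(θ² + 3θ + 1).
Factor degrees with multiplicity: 1 + 1 + 1 + 2 = 5.

1, 1, 1, 2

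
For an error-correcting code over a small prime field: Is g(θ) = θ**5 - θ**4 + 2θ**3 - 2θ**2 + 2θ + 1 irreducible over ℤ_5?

No

Check for roots in ℤ_5: g(0) = 1; g(1) = 3; g(2) = 4; g(3) = 0 → root; g(4) = 3.
g(3) = 0, so (θ − 3) divides g(θ); g is reducible.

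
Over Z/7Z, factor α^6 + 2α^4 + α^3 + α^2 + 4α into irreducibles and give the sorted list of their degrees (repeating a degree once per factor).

Write h(α) = α^6 + 2α^4 + α^3 + α^2 + 4α.
Linear factors from roots: (α), (α + 3), (α + 2).
Complete factorization: h(α) = (α)·(α + 2)·(α + 3)·(α^3 + 2α^2 + 3).
Factor degrees with multiplicity: 1 + 1 + 1 + 3 = 6.

1, 1, 1, 3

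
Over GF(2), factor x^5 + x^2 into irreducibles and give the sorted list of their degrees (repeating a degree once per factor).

1, 1, 1, 2

Write g(x) = x^5 + x^2.
Roots in GF(2): g(0) = 0 → root; g(1) = 0 → root.
Linear factors from roots: (x), (x + 1).
Complete factorization: g(x) = (x + 1)·(x)^2·(x^2 + x + 1).
Factor degrees with multiplicity: 1 + 1 + 1 + 2 = 5.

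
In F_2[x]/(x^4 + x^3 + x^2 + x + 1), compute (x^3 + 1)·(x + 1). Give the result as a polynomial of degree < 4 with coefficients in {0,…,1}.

Multiply in F_2[x]: (x^3 + 1)·(x + 1) = x^4 + x^3 + x + 1.
Reduce using x^4 ≡ x^3 + x^2 + x + 1 (mod x^4 + x^3 + x^2 + x + 1).
Reduced: x^2.

x^2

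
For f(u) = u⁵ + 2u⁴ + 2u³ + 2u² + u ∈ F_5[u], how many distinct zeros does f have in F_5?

4

Evaluate at each of the 5 elements of F_5:
f(0) = 0 → root; f(1) = 3; f(2) = 0 → root; f(3) = 0 → root; f(4) = 0 → root.
Roots: {0, 2, 3, 4}.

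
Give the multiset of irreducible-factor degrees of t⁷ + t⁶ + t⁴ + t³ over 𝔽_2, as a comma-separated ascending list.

1, 1, 1, 1, 1, 2

Write h(t) = t⁷ + t⁶ + t⁴ + t³.
Roots in 𝔽_2: h(0) = 0 → root; h(1) = 0 → root.
Linear factors from roots: (t), (t + 1).
Complete factorization: h(t) = (t + 1)^2·(t)^3·(t² + t + 1).
Factor degrees with multiplicity: 1 + 1 + 1 + 1 + 1 + 2 = 7.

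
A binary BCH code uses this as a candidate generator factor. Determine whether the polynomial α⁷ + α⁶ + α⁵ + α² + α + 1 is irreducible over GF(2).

Write m(α) = α⁷ + α⁶ + α⁵ + α² + α + 1.
Check for roots in GF(2): m(0) = 1; m(1) = 0 → root.
m(1) = 0, so (α − 1) divides m(α); m is reducible.

No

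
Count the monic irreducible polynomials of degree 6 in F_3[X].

x^(3^6) − x is the product of all monic irreducibles of degree dividing 6; Möbius inversion gives N = (1/6) Σ μ(6/d)·3^d.
Divisors of 6: 1, 2, 3, 6; μ(6/d) for each: 1, -1, -1, 1.
Σ = 3^1 − 3^2 − 3^3 + 3^6 = 696.
N = 696/6 = 116.

116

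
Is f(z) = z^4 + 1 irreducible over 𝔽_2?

No

Check for roots in 𝔽_2: f(0) = 1; f(1) = 0 → root.
f(1) = 0, so (z − 1) divides f(z); f is reducible.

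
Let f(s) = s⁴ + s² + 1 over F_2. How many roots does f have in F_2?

0

Evaluate at each of the 2 elements of F_2:
f(0) = 1; f(1) = 1.
No element is a root.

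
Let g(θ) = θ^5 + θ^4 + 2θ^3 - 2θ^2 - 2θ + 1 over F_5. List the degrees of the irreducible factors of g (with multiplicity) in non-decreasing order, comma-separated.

Roots in F_5: g(0) = 1; g(1) = 1; g(2) = 3; g(3) = 0 → root; g(4) = 4.
Linear factors from roots: (θ + 2).
Complete factorization: g(θ) = (θ + 2)·(θ^2 + θ + 2)·(θ^2 - 2θ - 1).
Factor degrees with multiplicity: 1 + 2 + 2 = 5.

1, 2, 2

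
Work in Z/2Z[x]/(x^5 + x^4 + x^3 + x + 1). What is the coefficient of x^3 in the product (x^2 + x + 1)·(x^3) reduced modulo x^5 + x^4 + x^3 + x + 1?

0

Multiply in Z/2Z[x]: (x^2 + x + 1)·(x^3) = x^5 + x^4 + x^3.
Reduce using x^5 ≡ x^4 + x^3 + x + 1 (mod x^5 + x^4 + x^3 + x + 1).
Reduced: x + 1.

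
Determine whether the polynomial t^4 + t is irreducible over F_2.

Write g(t) = t^4 + t.
Check for roots in F_2: g(0) = 0 → root; g(1) = 0 → root.
g(0) = 0, so (t) divides g(t); g is reducible.

No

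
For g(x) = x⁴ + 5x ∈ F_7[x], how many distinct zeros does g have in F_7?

1

Evaluate at each of the 7 elements of F_7:
g(0) = 0 → root; g(1) = 6; g(2) = 5; g(3) = 5; g(4) = 3; g(5) = 6; g(6) = 3.
Roots: {0}.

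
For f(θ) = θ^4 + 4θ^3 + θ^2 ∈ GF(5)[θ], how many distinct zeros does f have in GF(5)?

Evaluate at each of the 5 elements of GF(5):
f(0) = 0 → root; f(1) = 1; f(2) = 2; f(3) = 3; f(4) = 3.
Roots: {0}.

1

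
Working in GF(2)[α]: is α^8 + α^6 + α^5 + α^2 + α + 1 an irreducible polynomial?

No

Write h(α) = α^8 + α^6 + α^5 + α^2 + α + 1.
Check for roots in GF(2): h(0) = 1; h(1) = 0 → root.
h(1) = 0, so (α − 1) divides h(α); h is reducible.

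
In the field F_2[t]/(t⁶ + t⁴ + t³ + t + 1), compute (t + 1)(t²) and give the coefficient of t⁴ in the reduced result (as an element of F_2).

0

Multiply in F_2[t]: (t + 1)·(t²) = t³ + t².
Reduced: t³ + t².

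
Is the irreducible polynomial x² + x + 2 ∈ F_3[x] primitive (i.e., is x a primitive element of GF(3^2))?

Write f(x) = x² + x + 2.
|GF(3^2)^×| = 3^2 − 1 = 8. Prime factorization: 8 = 2^3.
f is primitive ⇔ x has order 8 in GF(3)[x]/(f), i.e. x^(8/q) ≠ 1 for each prime q | 8.
x^(4) mod f = 2.
None equal 1, so x has full order 8; f is primitive.

Yes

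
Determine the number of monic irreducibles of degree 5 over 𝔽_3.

48

The number of monic irreducibles of degree 5 over GF(3) is (1/5)·Σ_{d∣5} μ(5/d) 3^d.
Divisors of 5: 1, 5; μ(5/d) for each: -1, 1.
Σ = − 3^1 + 3^5 = 240.
N = 240/5 = 48.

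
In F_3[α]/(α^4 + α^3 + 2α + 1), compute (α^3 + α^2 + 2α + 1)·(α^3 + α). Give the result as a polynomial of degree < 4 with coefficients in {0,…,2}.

Multiply in F_3[α]: (α^3 + α^2 + 2α + 1)·(α^3 + α) = α^6 + α^5 + 2α^3 + 2α^2 + α.
Reduce using α^4 ≡ 2α^3 + α + 2 (mod α^4 + α^3 + 2α + 1).
Reduced: α^2 + α.

α^2 + α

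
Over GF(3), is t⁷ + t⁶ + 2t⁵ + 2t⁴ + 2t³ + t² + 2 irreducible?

Yes

Write P(t) = t⁷ + t⁶ + 2t⁵ + 2t⁴ + 2t³ + t² + 2.
Check for roots in GF(3): P(0) = 2; P(1) = 2; P(2) = 1.
No roots, so no linear factors.
Monic irreducibles of degree 2 over GF(3): t² + 1, t² + t + 2, t² + 2t + 2.
None of them divide P (all give nonzero remainder).
Degree-3 irreducible divisors: test the 8 monic irreducibles of degree 3 over GF(3).
None of them divide P (all give nonzero remainder).
No irreducible factor of degree ≤ 3 exists, so P is irreducible over GF(3).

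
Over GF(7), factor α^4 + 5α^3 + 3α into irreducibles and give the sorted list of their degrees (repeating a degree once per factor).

Write g(α) = α^4 + 5α^3 + 3α.
Linear factors from roots: (α), (α + 3), (α + 1).
Complete factorization: g(α) = (α)·(α + 3)·(α + 1)^2.
Factor degrees with multiplicity: 1 + 1 + 1 + 1 = 4.

1, 1, 1, 1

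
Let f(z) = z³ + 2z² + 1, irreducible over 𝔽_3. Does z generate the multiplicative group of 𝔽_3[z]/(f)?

Yes

|GF(3^3)^×| = 3^3 − 1 = 26. Prime factorization: 26 = 2·13.
f is primitive ⇔ z has order 26 in GF(3)[z]/(f), i.e. z^(26/q) ≠ 1 for each prime q | 26.
z^(13) mod f = 2.
z^(2) mod f = z².
None equal 1, so z has full order 26; f is primitive.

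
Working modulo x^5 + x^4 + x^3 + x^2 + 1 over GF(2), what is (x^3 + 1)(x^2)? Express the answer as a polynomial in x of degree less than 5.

x^4 + x^3 + 1

Multiply in GF(2)[x]: (x^3 + 1)·(x^2) = x^5 + x^2.
Reduce using x^5 ≡ x^4 + x^3 + x^2 + 1 (mod x^5 + x^4 + x^3 + x^2 + 1).
Reduced: x^4 + x^3 + 1.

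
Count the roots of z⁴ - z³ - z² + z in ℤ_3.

Write P(z) = z⁴ - z³ - z² + z.
Evaluate at each of the 3 elements of ℤ_3:
P(0) = 0 → root; P(1) = 0 → root; P(2) = 0 → root.
Roots: {0, 1, 2}.

3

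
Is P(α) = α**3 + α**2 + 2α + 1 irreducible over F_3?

Check for roots in F_3: P(0) = 1; P(1) = 2; P(2) = 2.
No roots. A degree-3 polynomial over a field with no linear factor is irreducible.

Yes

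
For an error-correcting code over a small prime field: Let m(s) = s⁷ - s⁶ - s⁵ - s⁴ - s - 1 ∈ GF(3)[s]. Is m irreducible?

Yes

Check for roots in GF(3): m(0) = 2; m(1) = 2; m(2) = 1.
No roots, so no linear factors.
Monic irreducibles of degree 2 over GF(3): s² + 1, s² + s - 1, s² - s - 1.
None of them divide m (all give nonzero remainder).
Degree-3 irreducible divisors: test the 8 monic irreducibles of degree 3 over GF(3).
None of them divide m (all give nonzero remainder).
No irreducible factor of degree ≤ 3 exists, so m is irreducible over GF(3).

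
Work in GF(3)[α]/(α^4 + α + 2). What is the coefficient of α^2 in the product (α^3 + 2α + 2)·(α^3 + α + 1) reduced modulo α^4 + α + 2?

0

Multiply in GF(3)[α]: (α^3 + 2α + 2)·(α^3 + α + 1) = α^6 + 2α^2 + α + 2.
Reduce using α^4 ≡ 2α + 1 (mod α^4 + α + 2).
Reduced: 2α^3 + α + 2.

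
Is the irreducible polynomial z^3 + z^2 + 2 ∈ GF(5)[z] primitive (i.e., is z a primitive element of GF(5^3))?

Write f(z) = z^3 + z^2 + 2.
|GF(5^3)^×| = 5^3 − 1 = 124. Prime factorization: 124 = 2^2·31.
f is primitive ⇔ z has order 124 in GF(5)[z]/(f), i.e. z^(124/q) ≠ 1 for each prime q | 124.
z^(62) mod f = 4.
z^(4) mod f = z^2 + 3z + 2.
None equal 1, so z has full order 124; f is primitive.

Yes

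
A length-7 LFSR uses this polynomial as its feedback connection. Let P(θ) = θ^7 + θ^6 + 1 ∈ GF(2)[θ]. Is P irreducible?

Check for roots in GF(2): P(0) = 1; P(1) = 1.
No roots, so no linear factors.
Monic irreducibles of degree 2 over GF(2): θ^2 + θ + 1.
None of them divide P (all give nonzero remainder).
Monic irreducibles of degree 3 over GF(2): θ^3 + θ + 1, θ^3 + θ^2 + 1.
None of them divide P (all give nonzero remainder).
No irreducible factor of degree ≤ 3 exists, so P is irreducible over GF(2).

Yes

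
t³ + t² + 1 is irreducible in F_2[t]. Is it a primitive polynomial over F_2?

Write f(t) = t³ + t² + 1.
|GF(2^3)^×| = 2^3 − 1 = 7. Prime factorization: 7 = 7.
f is primitive ⇔ t has order 7 in GF(2)[t]/(f), i.e. t^(7/q) ≠ 1 for each prime q | 7.
t^(1) mod f = t.
None equal 1, so t has full order 7; f is primitive.

Yes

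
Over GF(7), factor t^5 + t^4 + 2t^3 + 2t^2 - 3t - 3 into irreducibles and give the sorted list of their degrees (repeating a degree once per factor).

Write h(t) = t^5 + t^4 + 2t^3 + 2t^2 - 3t - 3.
Linear factors from roots: (t - 1), (t - 2), (t + 2), (t + 1).
Complete factorization: h(t) = (t + 2)·(t - 2)·(t - 1)·(t + 1)^2.
Factor degrees with multiplicity: 1 + 1 + 1 + 1 + 1 = 5.

1, 1, 1, 1, 1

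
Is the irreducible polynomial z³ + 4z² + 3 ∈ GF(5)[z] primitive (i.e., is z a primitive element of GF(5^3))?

Yes

Write f(z) = z³ + 4z² + 3.
|GF(5^3)^×| = 5^3 − 1 = 124. Prime factorization: 124 = 2^2·31.
f is primitive ⇔ z has order 124 in GF(5)[z]/(f), i.e. z^(124/q) ≠ 1 for each prime q | 124.
z^(62) mod f = 4.
z^(4) mod f = z² + 2z + 2.
None equal 1, so z has full order 124; f is primitive.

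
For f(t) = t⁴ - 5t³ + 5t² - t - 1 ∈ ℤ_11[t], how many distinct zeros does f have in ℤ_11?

3

Evaluate at each of the 11 elements of ℤ_11:
f(0) = 10; f(1) = 10; f(2) = 4; f(3) = 9; f(4) = 0 → root; f(5) = 9; f(6) = 4; f(7) = 10; f(8) = 10; f(9) = 0 → root; f(10) = 0 → root.
Roots: {4, 9, 10}.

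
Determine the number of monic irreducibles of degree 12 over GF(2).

335

By the necklace-counting formula, N_2(12) = (1/12) Σ_{d|12} μ(12/d)·2^d.
Divisors of 12: 1, 2, 3, 4, 6, 12; μ(12/d) for each: 0, 1, 0, -1, -1, 1.
Σ = 2^2 − 2^4 − 2^6 + 2^12 = 4020.
N = 4020/12 = 335.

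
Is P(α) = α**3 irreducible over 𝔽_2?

Check for roots in 𝔽_2: P(0) = 0 → root; P(1) = 1.
P(0) = 0, so (α) divides P(α); P is reducible.

No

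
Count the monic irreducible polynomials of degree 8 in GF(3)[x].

The number of monic irreducibles of degree 8 over GF(3) is (1/8)·Σ_{d∣8} μ(8/d) 3^d.
Divisors of 8: 1, 2, 4, 8; μ(8/d) for each: 0, 0, -1, 1.
Σ = − 3^4 + 3^8 = 6480.
N = 6480/8 = 810.

810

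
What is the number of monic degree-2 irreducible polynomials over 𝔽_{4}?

Gauss's count: N_{4}(2) = (1/2) Σ_{d|2} μ(2/d)·4^d.
Divisors of 2: 1, 2; μ(2/d) for each: -1, 1.
Σ = − 4^1 + 4^2 = 12.
N = 12/2 = 6.

6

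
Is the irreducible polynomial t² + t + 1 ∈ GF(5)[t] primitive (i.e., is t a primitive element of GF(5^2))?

Write f(t) = t² + t + 1.
|GF(5^2)^×| = 5^2 − 1 = 24. Prime factorization: 24 = 2^3·3.
f is primitive ⇔ t has order 24 in GF(5)[t]/(f), i.e. t^(24/q) ≠ 1 for each prime q | 24.
t^(12) mod f = 1
t^(8) mod f = 4t + 4.
Since t^(12) = 1, the order of t divides 12 < 24; not primitive.

No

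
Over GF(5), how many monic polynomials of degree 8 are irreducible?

48750

The number of monic irreducibles of degree 8 over GF(5) is (1/8)·Σ_{d∣8} μ(8/d) 5^d.
Divisors of 8: 1, 2, 4, 8; μ(8/d) for each: 0, 0, -1, 1.
Σ = − 5^4 + 5^8 = 390000.
N = 390000/8 = 48750.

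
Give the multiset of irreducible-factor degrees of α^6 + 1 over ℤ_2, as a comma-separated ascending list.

Write h(α) = α^6 + 1.
Roots in ℤ_2: h(0) = 1; h(1) = 0 → root.
Linear factors from roots: (α + 1).
Complete factorization: h(α) = (α + 1)^2·(α^2 + α + 1)^2.
Factor degrees with multiplicity: 1 + 1 + 2 + 2 = 6.

1, 1, 2, 2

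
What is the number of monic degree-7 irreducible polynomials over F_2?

18

Gauss's count: N_{2}(7) = (1/7) Σ_{d|7} μ(7/d)·2^d.
Divisors of 7: 1, 7; μ(7/d) for each: -1, 1.
Σ = − 2^1 + 2^7 = 126.
N = 126/7 = 18.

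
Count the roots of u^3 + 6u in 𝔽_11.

3

Write f(u) = u^3 + 6u.
Evaluate at each of the 11 elements of 𝔽_11:
f(0) = 0 → root; f(1) = 7; f(2) = 9; f(3) = 1; f(4) = 0 → root; f(5) = 1; f(6) = 10; f(7) = 0 → root; f(8) = 10; f(9) = 2; f(10) = 4.
Roots: {0, 4, 7}.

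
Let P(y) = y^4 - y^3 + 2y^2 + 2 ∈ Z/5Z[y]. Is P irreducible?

Check for roots in Z/5Z: P(0) = 2; P(1) = 4; P(2) = 3; P(3) = 4; P(4) = 1.
No roots, so no linear factors.
Degree-2 irreducible divisors: test the 10 monic irreducibles of degree 2 over GF(5).
None of them divide P (all give nonzero remainder).
No irreducible factor of degree ≤ 2 exists, so P is irreducible over GF(5).

Yes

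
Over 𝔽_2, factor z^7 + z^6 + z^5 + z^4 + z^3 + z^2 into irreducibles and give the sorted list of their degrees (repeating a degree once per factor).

1, 1, 1, 2, 2

Write g(z) = z^7 + z^6 + z^5 + z^4 + z^3 + z^2.
Roots in 𝔽_2: g(0) = 0 → root; g(1) = 0 → root.
Linear factors from roots: (z), (z + 1).
Complete factorization: g(z) = (z + 1)·(z)^2·(z^2 + z + 1)^2.
Factor degrees with multiplicity: 1 + 1 + 1 + 2 + 2 = 7.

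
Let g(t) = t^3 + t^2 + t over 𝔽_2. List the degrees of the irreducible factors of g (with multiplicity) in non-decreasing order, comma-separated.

1, 2

Roots in 𝔽_2: g(0) = 0 → root; g(1) = 1.
Linear factors from roots: (t).
Complete factorization: g(t) = (t)·(t^2 + t + 1).
Factor degrees with multiplicity: 1 + 2 = 3.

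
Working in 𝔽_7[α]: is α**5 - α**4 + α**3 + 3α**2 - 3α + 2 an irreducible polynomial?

Yes

Write m(α) = α**5 - α**4 + α**3 + 3α**2 - 3α + 2.
Check for roots in 𝔽_7: m(0) = 2; m(1) = 3; m(2) = 4; m(3) = 6; m(4) = 2; m(5) = 6; m(6) = 5.
No roots, so no linear factors.
Degree-2 irreducible divisors: test the 21 monic irreducibles of degree 2 over GF(7).
None of them divide m (all give nonzero remainder).
No irreducible factor of degree ≤ 2 exists, so m is irreducible over GF(7).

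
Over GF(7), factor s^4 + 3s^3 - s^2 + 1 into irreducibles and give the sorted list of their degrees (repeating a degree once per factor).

Write g(s) = s^4 + 3s^3 - s^2 + 1.
Linear factors from roots: (s - 3).
Complete factorization: g(s) = (s - 3)·(s^3 - s^2 + 3s + 2).
Factor degrees with multiplicity: 1 + 3 = 4.

1, 3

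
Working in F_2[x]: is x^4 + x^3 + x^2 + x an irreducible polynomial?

Write g(x) = x^4 + x^3 + x^2 + x.
Check for roots in F_2: g(0) = 0 → root; g(1) = 0 → root.
g(0) = 0, so (x) divides g(x); g is reducible.

No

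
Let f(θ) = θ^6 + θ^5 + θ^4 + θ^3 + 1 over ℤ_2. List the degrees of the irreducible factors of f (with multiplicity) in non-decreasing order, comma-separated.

2, 4

Roots in ℤ_2: f(0) = 1; f(1) = 1.
Complete factorization: f(θ) = (θ^2 + θ + 1)·(θ^4 + θ + 1).
Factor degrees with multiplicity: 2 + 4 = 6.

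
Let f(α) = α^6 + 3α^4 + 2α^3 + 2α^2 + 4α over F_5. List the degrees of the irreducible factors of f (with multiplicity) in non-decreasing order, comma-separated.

1, 1, 2, 2

Roots in F_5: f(0) = 0 → root; f(1) = 2; f(2) = 4; f(3) = 1; f(4) = 0 → root.
Linear factors from roots: (α), (α + 1).
Complete factorization: f(α) = (α)·(α + 1)·(α^2 + 2)·(α^2 + 4α + 2).
Factor degrees with multiplicity: 1 + 1 + 2 + 2 = 6.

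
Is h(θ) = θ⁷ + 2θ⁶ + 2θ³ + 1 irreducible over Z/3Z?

Check for roots in Z/3Z: h(0) = 1; h(1) = 0 → root; h(2) = 0 → root.
h(1) = 0, so (θ − 1) divides h(θ); h is reducible.

No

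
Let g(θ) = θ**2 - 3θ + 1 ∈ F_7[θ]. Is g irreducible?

Yes

Check for roots in F_7: g(0) = 1; g(1) = 6; g(2) = 6; g(3) = 1; g(4) = 5; g(5) = 4; g(6) = 5.
No roots. A degree-2 polynomial over a field with no linear factor is irreducible.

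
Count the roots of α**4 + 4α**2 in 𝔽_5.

Write h(α) = α**4 + 4α**2.
Evaluate at each of the 5 elements of 𝔽_5:
h(0) = 0 → root; h(1) = 0 → root; h(2) = 2; h(3) = 2; h(4) = 0 → root.
Roots: {0, 1, 4}.

3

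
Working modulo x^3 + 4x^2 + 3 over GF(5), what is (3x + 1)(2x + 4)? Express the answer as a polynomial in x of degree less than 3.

x^2 + 4x + 4

Multiply in GF(5)[x]: (3x + 1)·(2x + 4) = x^2 + 4x + 4.
Reduced: x^2 + 4x + 4.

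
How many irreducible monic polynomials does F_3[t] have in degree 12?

44220

By the necklace-counting formula, N_3(12) = (1/12) Σ_{d|12} μ(12/d)·3^d.
Divisors of 12: 1, 2, 3, 4, 6, 12; μ(12/d) for each: 0, 1, 0, -1, -1, 1.
Σ = 3^2 − 3^4 − 3^6 + 3^12 = 530640.
N = 530640/12 = 44220.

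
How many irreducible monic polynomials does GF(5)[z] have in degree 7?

11160

x^(5^7) − x is the product of all monic irreducibles of degree dividing 7; Möbius inversion gives N = (1/7) Σ μ(7/d)·5^d.
Divisors of 7: 1, 7; μ(7/d) for each: -1, 1.
Σ = − 5^1 + 5^7 = 78120.
N = 78120/7 = 11160.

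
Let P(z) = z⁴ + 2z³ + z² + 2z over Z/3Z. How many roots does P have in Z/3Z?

2

Evaluate at each of the 3 elements of Z/3Z:
P(0) = 0 → root; P(1) = 0 → root; P(2) = 1.
Roots: {0, 1}.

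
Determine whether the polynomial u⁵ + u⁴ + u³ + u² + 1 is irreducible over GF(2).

Yes

Write f(u) = u⁵ + u⁴ + u³ + u² + 1.
Check for roots in GF(2): f(0) = 1; f(1) = 1.
No roots, so no linear factors.
Monic irreducibles of degree 2 over GF(2): u² + u + 1.
None of them divide f (all give nonzero remainder).
No irreducible factor of degree ≤ 2 exists, so f is irreducible over GF(2).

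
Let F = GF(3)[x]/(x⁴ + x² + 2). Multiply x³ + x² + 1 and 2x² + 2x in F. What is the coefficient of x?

Multiply in GF(3)[x]: (x³ + x² + 1)·(2x² + 2x) = 2x⁵ + x⁴ + 2x³ + 2x² + 2x.
Reduce using x⁴ ≡ 2x² + 1 (mod x⁴ + x² + 2).
Reduced: x² + x + 1.

1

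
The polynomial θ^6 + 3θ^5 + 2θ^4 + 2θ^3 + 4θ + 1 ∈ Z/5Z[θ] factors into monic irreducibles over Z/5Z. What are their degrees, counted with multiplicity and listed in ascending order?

1, 2, 3

Write g(θ) = θ^6 + 3θ^5 + 2θ^4 + 2θ^3 + 4θ + 1.
Roots in Z/5Z: g(0) = 1; g(1) = 3; g(2) = 2; g(3) = 2; g(4) = 0 → root.
Linear factors from roots: (θ + 1).
Complete factorization: g(θ) = (θ + 1)·(θ^2 + 3θ + 4)·(θ^3 + 4θ^2 + 4θ + 4).
Factor degrees with multiplicity: 1 + 2 + 3 = 6.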